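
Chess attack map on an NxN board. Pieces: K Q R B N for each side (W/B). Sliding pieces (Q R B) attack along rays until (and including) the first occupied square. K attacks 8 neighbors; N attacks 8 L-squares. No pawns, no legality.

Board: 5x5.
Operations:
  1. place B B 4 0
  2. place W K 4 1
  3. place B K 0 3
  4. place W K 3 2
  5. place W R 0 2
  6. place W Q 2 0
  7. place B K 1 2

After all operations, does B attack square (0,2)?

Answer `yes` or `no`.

Op 1: place BB@(4,0)
Op 2: place WK@(4,1)
Op 3: place BK@(0,3)
Op 4: place WK@(3,2)
Op 5: place WR@(0,2)
Op 6: place WQ@(2,0)
Op 7: place BK@(1,2)
Per-piece attacks for B:
  BK@(0,3): attacks (0,4) (0,2) (1,3) (1,4) (1,2)
  BK@(1,2): attacks (1,3) (1,1) (2,2) (0,2) (2,3) (2,1) (0,3) (0,1)
  BB@(4,0): attacks (3,1) (2,2) (1,3) (0,4)
B attacks (0,2): yes

Answer: yes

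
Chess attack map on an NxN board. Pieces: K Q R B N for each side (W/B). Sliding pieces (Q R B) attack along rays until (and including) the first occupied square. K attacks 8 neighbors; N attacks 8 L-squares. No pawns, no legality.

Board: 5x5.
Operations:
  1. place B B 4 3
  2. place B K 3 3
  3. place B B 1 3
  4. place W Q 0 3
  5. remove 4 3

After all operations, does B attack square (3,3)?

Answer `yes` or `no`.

Op 1: place BB@(4,3)
Op 2: place BK@(3,3)
Op 3: place BB@(1,3)
Op 4: place WQ@(0,3)
Op 5: remove (4,3)
Per-piece attacks for B:
  BB@(1,3): attacks (2,4) (2,2) (3,1) (4,0) (0,4) (0,2)
  BK@(3,3): attacks (3,4) (3,2) (4,3) (2,3) (4,4) (4,2) (2,4) (2,2)
B attacks (3,3): no

Answer: no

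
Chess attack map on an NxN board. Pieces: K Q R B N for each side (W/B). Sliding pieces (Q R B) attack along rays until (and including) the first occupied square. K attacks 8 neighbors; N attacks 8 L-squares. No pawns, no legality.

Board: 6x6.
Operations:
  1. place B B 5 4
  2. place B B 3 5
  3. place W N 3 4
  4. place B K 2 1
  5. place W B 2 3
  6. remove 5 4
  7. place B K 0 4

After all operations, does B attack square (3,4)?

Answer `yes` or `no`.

Answer: no

Derivation:
Op 1: place BB@(5,4)
Op 2: place BB@(3,5)
Op 3: place WN@(3,4)
Op 4: place BK@(2,1)
Op 5: place WB@(2,3)
Op 6: remove (5,4)
Op 7: place BK@(0,4)
Per-piece attacks for B:
  BK@(0,4): attacks (0,5) (0,3) (1,4) (1,5) (1,3)
  BK@(2,1): attacks (2,2) (2,0) (3,1) (1,1) (3,2) (3,0) (1,2) (1,0)
  BB@(3,5): attacks (4,4) (5,3) (2,4) (1,3) (0,2)
B attacks (3,4): no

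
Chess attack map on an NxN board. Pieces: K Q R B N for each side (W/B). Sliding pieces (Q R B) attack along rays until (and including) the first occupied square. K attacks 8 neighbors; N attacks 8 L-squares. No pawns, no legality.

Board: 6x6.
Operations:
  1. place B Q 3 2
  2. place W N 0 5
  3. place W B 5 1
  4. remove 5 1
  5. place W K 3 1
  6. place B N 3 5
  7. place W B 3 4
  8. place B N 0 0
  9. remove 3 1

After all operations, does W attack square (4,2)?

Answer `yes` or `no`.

Answer: no

Derivation:
Op 1: place BQ@(3,2)
Op 2: place WN@(0,5)
Op 3: place WB@(5,1)
Op 4: remove (5,1)
Op 5: place WK@(3,1)
Op 6: place BN@(3,5)
Op 7: place WB@(3,4)
Op 8: place BN@(0,0)
Op 9: remove (3,1)
Per-piece attacks for W:
  WN@(0,5): attacks (1,3) (2,4)
  WB@(3,4): attacks (4,5) (4,3) (5,2) (2,5) (2,3) (1,2) (0,1)
W attacks (4,2): no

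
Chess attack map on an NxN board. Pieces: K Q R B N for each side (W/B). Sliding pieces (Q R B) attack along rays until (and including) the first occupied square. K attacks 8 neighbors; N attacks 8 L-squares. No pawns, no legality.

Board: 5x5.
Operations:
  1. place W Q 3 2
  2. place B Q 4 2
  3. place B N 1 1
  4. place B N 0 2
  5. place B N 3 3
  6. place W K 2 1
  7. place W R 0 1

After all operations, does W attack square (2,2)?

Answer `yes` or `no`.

Op 1: place WQ@(3,2)
Op 2: place BQ@(4,2)
Op 3: place BN@(1,1)
Op 4: place BN@(0,2)
Op 5: place BN@(3,3)
Op 6: place WK@(2,1)
Op 7: place WR@(0,1)
Per-piece attacks for W:
  WR@(0,1): attacks (0,2) (0,0) (1,1) [ray(0,1) blocked at (0,2); ray(1,0) blocked at (1,1)]
  WK@(2,1): attacks (2,2) (2,0) (3,1) (1,1) (3,2) (3,0) (1,2) (1,0)
  WQ@(3,2): attacks (3,3) (3,1) (3,0) (4,2) (2,2) (1,2) (0,2) (4,3) (4,1) (2,3) (1,4) (2,1) [ray(0,1) blocked at (3,3); ray(1,0) blocked at (4,2); ray(-1,0) blocked at (0,2); ray(-1,-1) blocked at (2,1)]
W attacks (2,2): yes

Answer: yes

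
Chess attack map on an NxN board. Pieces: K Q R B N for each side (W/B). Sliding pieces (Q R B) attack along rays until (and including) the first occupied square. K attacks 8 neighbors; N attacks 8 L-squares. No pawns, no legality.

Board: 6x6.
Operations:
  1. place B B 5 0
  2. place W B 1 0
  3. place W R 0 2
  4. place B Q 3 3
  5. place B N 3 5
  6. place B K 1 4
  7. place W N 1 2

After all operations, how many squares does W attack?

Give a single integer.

Op 1: place BB@(5,0)
Op 2: place WB@(1,0)
Op 3: place WR@(0,2)
Op 4: place BQ@(3,3)
Op 5: place BN@(3,5)
Op 6: place BK@(1,4)
Op 7: place WN@(1,2)
Per-piece attacks for W:
  WR@(0,2): attacks (0,3) (0,4) (0,5) (0,1) (0,0) (1,2) [ray(1,0) blocked at (1,2)]
  WB@(1,0): attacks (2,1) (3,2) (4,3) (5,4) (0,1)
  WN@(1,2): attacks (2,4) (3,3) (0,4) (2,0) (3,1) (0,0)
Union (14 distinct): (0,0) (0,1) (0,3) (0,4) (0,5) (1,2) (2,0) (2,1) (2,4) (3,1) (3,2) (3,3) (4,3) (5,4)

Answer: 14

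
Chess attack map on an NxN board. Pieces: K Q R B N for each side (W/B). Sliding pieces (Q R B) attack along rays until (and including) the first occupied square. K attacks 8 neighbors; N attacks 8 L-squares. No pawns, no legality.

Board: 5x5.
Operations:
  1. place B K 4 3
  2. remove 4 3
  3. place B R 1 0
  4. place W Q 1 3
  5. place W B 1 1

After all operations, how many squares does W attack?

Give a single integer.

Op 1: place BK@(4,3)
Op 2: remove (4,3)
Op 3: place BR@(1,0)
Op 4: place WQ@(1,3)
Op 5: place WB@(1,1)
Per-piece attacks for W:
  WB@(1,1): attacks (2,2) (3,3) (4,4) (2,0) (0,2) (0,0)
  WQ@(1,3): attacks (1,4) (1,2) (1,1) (2,3) (3,3) (4,3) (0,3) (2,4) (2,2) (3,1) (4,0) (0,4) (0,2) [ray(0,-1) blocked at (1,1)]
Union (16 distinct): (0,0) (0,2) (0,3) (0,4) (1,1) (1,2) (1,4) (2,0) (2,2) (2,3) (2,4) (3,1) (3,3) (4,0) (4,3) (4,4)

Answer: 16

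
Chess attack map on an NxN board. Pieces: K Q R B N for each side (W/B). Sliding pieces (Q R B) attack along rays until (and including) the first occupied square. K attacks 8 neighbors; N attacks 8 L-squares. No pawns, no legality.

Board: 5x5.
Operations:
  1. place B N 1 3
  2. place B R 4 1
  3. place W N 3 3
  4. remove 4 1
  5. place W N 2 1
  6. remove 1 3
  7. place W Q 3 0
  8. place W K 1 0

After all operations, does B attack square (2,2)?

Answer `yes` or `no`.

Answer: no

Derivation:
Op 1: place BN@(1,3)
Op 2: place BR@(4,1)
Op 3: place WN@(3,3)
Op 4: remove (4,1)
Op 5: place WN@(2,1)
Op 6: remove (1,3)
Op 7: place WQ@(3,0)
Op 8: place WK@(1,0)
Per-piece attacks for B:
B attacks (2,2): no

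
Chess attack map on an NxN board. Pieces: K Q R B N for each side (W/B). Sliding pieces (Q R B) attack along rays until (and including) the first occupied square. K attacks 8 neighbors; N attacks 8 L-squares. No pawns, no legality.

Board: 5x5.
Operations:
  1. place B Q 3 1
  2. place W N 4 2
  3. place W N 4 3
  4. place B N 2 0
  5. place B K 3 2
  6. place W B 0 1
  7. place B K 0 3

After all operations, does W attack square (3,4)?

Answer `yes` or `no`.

Op 1: place BQ@(3,1)
Op 2: place WN@(4,2)
Op 3: place WN@(4,3)
Op 4: place BN@(2,0)
Op 5: place BK@(3,2)
Op 6: place WB@(0,1)
Op 7: place BK@(0,3)
Per-piece attacks for W:
  WB@(0,1): attacks (1,2) (2,3) (3,4) (1,0)
  WN@(4,2): attacks (3,4) (2,3) (3,0) (2,1)
  WN@(4,3): attacks (2,4) (3,1) (2,2)
W attacks (3,4): yes

Answer: yes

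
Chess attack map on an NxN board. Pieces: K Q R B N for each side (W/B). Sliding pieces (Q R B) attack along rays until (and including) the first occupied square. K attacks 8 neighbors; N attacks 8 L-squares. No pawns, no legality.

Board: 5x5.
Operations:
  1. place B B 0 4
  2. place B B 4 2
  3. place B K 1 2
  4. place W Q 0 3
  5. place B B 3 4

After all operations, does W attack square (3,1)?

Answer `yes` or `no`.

Answer: no

Derivation:
Op 1: place BB@(0,4)
Op 2: place BB@(4,2)
Op 3: place BK@(1,2)
Op 4: place WQ@(0,3)
Op 5: place BB@(3,4)
Per-piece attacks for W:
  WQ@(0,3): attacks (0,4) (0,2) (0,1) (0,0) (1,3) (2,3) (3,3) (4,3) (1,4) (1,2) [ray(0,1) blocked at (0,4); ray(1,-1) blocked at (1,2)]
W attacks (3,1): no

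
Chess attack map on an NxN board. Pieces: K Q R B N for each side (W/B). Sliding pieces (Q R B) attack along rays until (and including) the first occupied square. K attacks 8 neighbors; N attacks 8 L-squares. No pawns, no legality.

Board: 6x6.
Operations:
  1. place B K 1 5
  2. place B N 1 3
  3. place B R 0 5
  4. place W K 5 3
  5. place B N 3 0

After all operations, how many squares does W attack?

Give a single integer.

Answer: 5

Derivation:
Op 1: place BK@(1,5)
Op 2: place BN@(1,3)
Op 3: place BR@(0,5)
Op 4: place WK@(5,3)
Op 5: place BN@(3,0)
Per-piece attacks for W:
  WK@(5,3): attacks (5,4) (5,2) (4,3) (4,4) (4,2)
Union (5 distinct): (4,2) (4,3) (4,4) (5,2) (5,4)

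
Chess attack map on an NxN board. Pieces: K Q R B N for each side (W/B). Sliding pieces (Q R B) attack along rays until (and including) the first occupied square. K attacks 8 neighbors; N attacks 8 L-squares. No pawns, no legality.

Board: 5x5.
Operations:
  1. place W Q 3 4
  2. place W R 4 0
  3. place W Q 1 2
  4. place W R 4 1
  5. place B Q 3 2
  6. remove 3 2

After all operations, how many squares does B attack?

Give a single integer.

Answer: 0

Derivation:
Op 1: place WQ@(3,4)
Op 2: place WR@(4,0)
Op 3: place WQ@(1,2)
Op 4: place WR@(4,1)
Op 5: place BQ@(3,2)
Op 6: remove (3,2)
Per-piece attacks for B:
Union (0 distinct): (none)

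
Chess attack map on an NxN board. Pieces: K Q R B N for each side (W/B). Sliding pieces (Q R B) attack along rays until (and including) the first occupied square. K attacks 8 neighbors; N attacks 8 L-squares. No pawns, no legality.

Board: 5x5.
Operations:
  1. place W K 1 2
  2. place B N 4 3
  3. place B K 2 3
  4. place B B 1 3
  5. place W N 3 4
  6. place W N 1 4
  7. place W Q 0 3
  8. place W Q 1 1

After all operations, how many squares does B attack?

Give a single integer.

Op 1: place WK@(1,2)
Op 2: place BN@(4,3)
Op 3: place BK@(2,3)
Op 4: place BB@(1,3)
Op 5: place WN@(3,4)
Op 6: place WN@(1,4)
Op 7: place WQ@(0,3)
Op 8: place WQ@(1,1)
Per-piece attacks for B:
  BB@(1,3): attacks (2,4) (2,2) (3,1) (4,0) (0,4) (0,2)
  BK@(2,3): attacks (2,4) (2,2) (3,3) (1,3) (3,4) (3,2) (1,4) (1,2)
  BN@(4,3): attacks (2,4) (3,1) (2,2)
Union (12 distinct): (0,2) (0,4) (1,2) (1,3) (1,4) (2,2) (2,4) (3,1) (3,2) (3,3) (3,4) (4,0)

Answer: 12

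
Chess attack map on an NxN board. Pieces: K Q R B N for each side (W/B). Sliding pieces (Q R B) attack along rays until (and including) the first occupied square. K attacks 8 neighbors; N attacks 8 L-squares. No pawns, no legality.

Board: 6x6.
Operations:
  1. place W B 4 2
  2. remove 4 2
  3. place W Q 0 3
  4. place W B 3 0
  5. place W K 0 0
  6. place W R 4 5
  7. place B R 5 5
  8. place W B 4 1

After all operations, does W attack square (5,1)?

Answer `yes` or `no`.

Op 1: place WB@(4,2)
Op 2: remove (4,2)
Op 3: place WQ@(0,3)
Op 4: place WB@(3,0)
Op 5: place WK@(0,0)
Op 6: place WR@(4,5)
Op 7: place BR@(5,5)
Op 8: place WB@(4,1)
Per-piece attacks for W:
  WK@(0,0): attacks (0,1) (1,0) (1,1)
  WQ@(0,3): attacks (0,4) (0,5) (0,2) (0,1) (0,0) (1,3) (2,3) (3,3) (4,3) (5,3) (1,4) (2,5) (1,2) (2,1) (3,0) [ray(0,-1) blocked at (0,0); ray(1,-1) blocked at (3,0)]
  WB@(3,0): attacks (4,1) (2,1) (1,2) (0,3) [ray(1,1) blocked at (4,1); ray(-1,1) blocked at (0,3)]
  WB@(4,1): attacks (5,2) (5,0) (3,2) (2,3) (1,4) (0,5) (3,0) [ray(-1,-1) blocked at (3,0)]
  WR@(4,5): attacks (4,4) (4,3) (4,2) (4,1) (5,5) (3,5) (2,5) (1,5) (0,5) [ray(0,-1) blocked at (4,1); ray(1,0) blocked at (5,5)]
W attacks (5,1): no

Answer: no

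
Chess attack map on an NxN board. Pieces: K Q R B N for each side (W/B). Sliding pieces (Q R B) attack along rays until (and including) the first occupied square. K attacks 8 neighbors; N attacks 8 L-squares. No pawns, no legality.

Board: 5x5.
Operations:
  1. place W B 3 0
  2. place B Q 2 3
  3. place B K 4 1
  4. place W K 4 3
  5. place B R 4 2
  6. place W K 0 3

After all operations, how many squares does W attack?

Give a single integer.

Op 1: place WB@(3,0)
Op 2: place BQ@(2,3)
Op 3: place BK@(4,1)
Op 4: place WK@(4,3)
Op 5: place BR@(4,2)
Op 6: place WK@(0,3)
Per-piece attacks for W:
  WK@(0,3): attacks (0,4) (0,2) (1,3) (1,4) (1,2)
  WB@(3,0): attacks (4,1) (2,1) (1,2) (0,3) [ray(1,1) blocked at (4,1); ray(-1,1) blocked at (0,3)]
  WK@(4,3): attacks (4,4) (4,2) (3,3) (3,4) (3,2)
Union (13 distinct): (0,2) (0,3) (0,4) (1,2) (1,3) (1,4) (2,1) (3,2) (3,3) (3,4) (4,1) (4,2) (4,4)

Answer: 13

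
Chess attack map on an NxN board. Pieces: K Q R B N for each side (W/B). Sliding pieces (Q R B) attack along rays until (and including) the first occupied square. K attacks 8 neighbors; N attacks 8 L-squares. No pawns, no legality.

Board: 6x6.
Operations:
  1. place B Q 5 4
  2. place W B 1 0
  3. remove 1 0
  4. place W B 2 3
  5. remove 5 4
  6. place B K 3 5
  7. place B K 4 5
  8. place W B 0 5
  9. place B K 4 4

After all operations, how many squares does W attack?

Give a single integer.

Answer: 10

Derivation:
Op 1: place BQ@(5,4)
Op 2: place WB@(1,0)
Op 3: remove (1,0)
Op 4: place WB@(2,3)
Op 5: remove (5,4)
Op 6: place BK@(3,5)
Op 7: place BK@(4,5)
Op 8: place WB@(0,5)
Op 9: place BK@(4,4)
Per-piece attacks for W:
  WB@(0,5): attacks (1,4) (2,3) [ray(1,-1) blocked at (2,3)]
  WB@(2,3): attacks (3,4) (4,5) (3,2) (4,1) (5,0) (1,4) (0,5) (1,2) (0,1) [ray(1,1) blocked at (4,5); ray(-1,1) blocked at (0,5)]
Union (10 distinct): (0,1) (0,5) (1,2) (1,4) (2,3) (3,2) (3,4) (4,1) (4,5) (5,0)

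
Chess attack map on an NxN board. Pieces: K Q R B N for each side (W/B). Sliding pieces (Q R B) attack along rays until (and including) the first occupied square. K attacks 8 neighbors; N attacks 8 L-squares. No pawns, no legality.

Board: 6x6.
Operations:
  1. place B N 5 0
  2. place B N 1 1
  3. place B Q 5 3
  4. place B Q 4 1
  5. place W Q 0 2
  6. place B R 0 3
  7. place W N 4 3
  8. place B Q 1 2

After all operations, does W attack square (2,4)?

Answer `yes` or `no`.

Answer: yes

Derivation:
Op 1: place BN@(5,0)
Op 2: place BN@(1,1)
Op 3: place BQ@(5,3)
Op 4: place BQ@(4,1)
Op 5: place WQ@(0,2)
Op 6: place BR@(0,3)
Op 7: place WN@(4,3)
Op 8: place BQ@(1,2)
Per-piece attacks for W:
  WQ@(0,2): attacks (0,3) (0,1) (0,0) (1,2) (1,3) (2,4) (3,5) (1,1) [ray(0,1) blocked at (0,3); ray(1,0) blocked at (1,2); ray(1,-1) blocked at (1,1)]
  WN@(4,3): attacks (5,5) (3,5) (2,4) (5,1) (3,1) (2,2)
W attacks (2,4): yes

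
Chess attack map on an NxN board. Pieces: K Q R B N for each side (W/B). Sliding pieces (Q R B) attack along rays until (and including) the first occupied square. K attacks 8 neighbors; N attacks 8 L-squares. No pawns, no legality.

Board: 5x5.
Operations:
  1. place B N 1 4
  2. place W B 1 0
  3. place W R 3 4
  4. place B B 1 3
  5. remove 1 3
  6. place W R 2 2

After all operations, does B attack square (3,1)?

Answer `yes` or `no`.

Op 1: place BN@(1,4)
Op 2: place WB@(1,0)
Op 3: place WR@(3,4)
Op 4: place BB@(1,3)
Op 5: remove (1,3)
Op 6: place WR@(2,2)
Per-piece attacks for B:
  BN@(1,4): attacks (2,2) (3,3) (0,2)
B attacks (3,1): no

Answer: no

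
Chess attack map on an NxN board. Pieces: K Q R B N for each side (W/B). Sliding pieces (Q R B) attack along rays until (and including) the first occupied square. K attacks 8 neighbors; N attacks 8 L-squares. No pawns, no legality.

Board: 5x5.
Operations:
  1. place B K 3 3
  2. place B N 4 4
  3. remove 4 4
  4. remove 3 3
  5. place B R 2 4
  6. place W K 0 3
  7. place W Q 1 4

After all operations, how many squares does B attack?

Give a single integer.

Op 1: place BK@(3,3)
Op 2: place BN@(4,4)
Op 3: remove (4,4)
Op 4: remove (3,3)
Op 5: place BR@(2,4)
Op 6: place WK@(0,3)
Op 7: place WQ@(1,4)
Per-piece attacks for B:
  BR@(2,4): attacks (2,3) (2,2) (2,1) (2,0) (3,4) (4,4) (1,4) [ray(-1,0) blocked at (1,4)]
Union (7 distinct): (1,4) (2,0) (2,1) (2,2) (2,3) (3,4) (4,4)

Answer: 7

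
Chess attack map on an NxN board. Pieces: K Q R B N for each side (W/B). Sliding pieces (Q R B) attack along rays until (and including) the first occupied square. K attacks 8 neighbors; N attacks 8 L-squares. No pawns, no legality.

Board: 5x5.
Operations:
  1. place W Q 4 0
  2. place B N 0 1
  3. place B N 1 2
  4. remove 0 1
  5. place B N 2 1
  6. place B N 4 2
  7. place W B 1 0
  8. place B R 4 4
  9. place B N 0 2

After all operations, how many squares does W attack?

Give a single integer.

Op 1: place WQ@(4,0)
Op 2: place BN@(0,1)
Op 3: place BN@(1,2)
Op 4: remove (0,1)
Op 5: place BN@(2,1)
Op 6: place BN@(4,2)
Op 7: place WB@(1,0)
Op 8: place BR@(4,4)
Op 9: place BN@(0,2)
Per-piece attacks for W:
  WB@(1,0): attacks (2,1) (0,1) [ray(1,1) blocked at (2,1)]
  WQ@(4,0): attacks (4,1) (4,2) (3,0) (2,0) (1,0) (3,1) (2,2) (1,3) (0,4) [ray(0,1) blocked at (4,2); ray(-1,0) blocked at (1,0)]
Union (11 distinct): (0,1) (0,4) (1,0) (1,3) (2,0) (2,1) (2,2) (3,0) (3,1) (4,1) (4,2)

Answer: 11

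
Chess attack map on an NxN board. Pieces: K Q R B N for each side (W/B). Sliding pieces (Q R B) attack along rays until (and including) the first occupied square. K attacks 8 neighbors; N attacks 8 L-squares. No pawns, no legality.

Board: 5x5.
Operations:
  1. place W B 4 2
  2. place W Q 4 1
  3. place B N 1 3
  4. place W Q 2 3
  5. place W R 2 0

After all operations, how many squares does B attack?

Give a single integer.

Answer: 4

Derivation:
Op 1: place WB@(4,2)
Op 2: place WQ@(4,1)
Op 3: place BN@(1,3)
Op 4: place WQ@(2,3)
Op 5: place WR@(2,0)
Per-piece attacks for B:
  BN@(1,3): attacks (3,4) (2,1) (3,2) (0,1)
Union (4 distinct): (0,1) (2,1) (3,2) (3,4)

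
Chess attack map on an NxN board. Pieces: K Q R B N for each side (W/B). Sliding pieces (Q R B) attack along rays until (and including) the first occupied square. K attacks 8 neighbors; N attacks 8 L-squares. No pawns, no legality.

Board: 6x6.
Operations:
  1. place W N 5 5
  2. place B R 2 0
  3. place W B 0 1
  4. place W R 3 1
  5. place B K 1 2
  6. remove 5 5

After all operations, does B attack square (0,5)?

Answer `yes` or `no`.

Answer: no

Derivation:
Op 1: place WN@(5,5)
Op 2: place BR@(2,0)
Op 3: place WB@(0,1)
Op 4: place WR@(3,1)
Op 5: place BK@(1,2)
Op 6: remove (5,5)
Per-piece attacks for B:
  BK@(1,2): attacks (1,3) (1,1) (2,2) (0,2) (2,3) (2,1) (0,3) (0,1)
  BR@(2,0): attacks (2,1) (2,2) (2,3) (2,4) (2,5) (3,0) (4,0) (5,0) (1,0) (0,0)
B attacks (0,5): no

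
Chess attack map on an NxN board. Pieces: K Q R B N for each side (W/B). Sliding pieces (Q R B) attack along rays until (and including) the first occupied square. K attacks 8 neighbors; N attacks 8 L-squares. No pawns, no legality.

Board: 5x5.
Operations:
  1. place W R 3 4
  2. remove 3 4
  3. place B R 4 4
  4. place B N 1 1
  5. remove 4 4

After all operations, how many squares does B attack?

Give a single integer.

Op 1: place WR@(3,4)
Op 2: remove (3,4)
Op 3: place BR@(4,4)
Op 4: place BN@(1,1)
Op 5: remove (4,4)
Per-piece attacks for B:
  BN@(1,1): attacks (2,3) (3,2) (0,3) (3,0)
Union (4 distinct): (0,3) (2,3) (3,0) (3,2)

Answer: 4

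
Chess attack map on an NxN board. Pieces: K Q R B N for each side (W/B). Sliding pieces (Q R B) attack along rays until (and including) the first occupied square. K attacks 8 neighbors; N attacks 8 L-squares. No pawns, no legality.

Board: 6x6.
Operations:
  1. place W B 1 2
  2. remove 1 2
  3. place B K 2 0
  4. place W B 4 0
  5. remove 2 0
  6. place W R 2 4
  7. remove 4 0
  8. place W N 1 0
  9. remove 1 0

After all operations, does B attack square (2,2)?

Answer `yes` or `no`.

Op 1: place WB@(1,2)
Op 2: remove (1,2)
Op 3: place BK@(2,0)
Op 4: place WB@(4,0)
Op 5: remove (2,0)
Op 6: place WR@(2,4)
Op 7: remove (4,0)
Op 8: place WN@(1,0)
Op 9: remove (1,0)
Per-piece attacks for B:
B attacks (2,2): no

Answer: no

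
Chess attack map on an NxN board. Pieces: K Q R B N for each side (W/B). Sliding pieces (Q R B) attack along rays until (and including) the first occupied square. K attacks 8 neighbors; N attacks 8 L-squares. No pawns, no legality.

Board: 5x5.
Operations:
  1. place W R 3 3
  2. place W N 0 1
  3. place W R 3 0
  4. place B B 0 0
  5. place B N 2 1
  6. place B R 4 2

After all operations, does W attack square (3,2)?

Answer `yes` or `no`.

Op 1: place WR@(3,3)
Op 2: place WN@(0,1)
Op 3: place WR@(3,0)
Op 4: place BB@(0,0)
Op 5: place BN@(2,1)
Op 6: place BR@(4,2)
Per-piece attacks for W:
  WN@(0,1): attacks (1,3) (2,2) (2,0)
  WR@(3,0): attacks (3,1) (3,2) (3,3) (4,0) (2,0) (1,0) (0,0) [ray(0,1) blocked at (3,3); ray(-1,0) blocked at (0,0)]
  WR@(3,3): attacks (3,4) (3,2) (3,1) (3,0) (4,3) (2,3) (1,3) (0,3) [ray(0,-1) blocked at (3,0)]
W attacks (3,2): yes

Answer: yes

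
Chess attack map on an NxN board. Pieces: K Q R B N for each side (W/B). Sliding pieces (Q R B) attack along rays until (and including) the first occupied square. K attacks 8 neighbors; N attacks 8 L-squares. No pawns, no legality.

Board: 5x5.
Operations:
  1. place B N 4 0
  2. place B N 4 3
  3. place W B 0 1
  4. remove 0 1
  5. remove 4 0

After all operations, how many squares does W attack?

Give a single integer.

Answer: 0

Derivation:
Op 1: place BN@(4,0)
Op 2: place BN@(4,3)
Op 3: place WB@(0,1)
Op 4: remove (0,1)
Op 5: remove (4,0)
Per-piece attacks for W:
Union (0 distinct): (none)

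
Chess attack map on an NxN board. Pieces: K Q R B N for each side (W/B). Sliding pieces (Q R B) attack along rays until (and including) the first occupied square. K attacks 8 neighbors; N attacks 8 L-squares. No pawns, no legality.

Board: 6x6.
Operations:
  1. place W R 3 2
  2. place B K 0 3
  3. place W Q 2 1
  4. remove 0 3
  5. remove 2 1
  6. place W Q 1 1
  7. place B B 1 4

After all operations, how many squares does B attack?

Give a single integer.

Answer: 5

Derivation:
Op 1: place WR@(3,2)
Op 2: place BK@(0,3)
Op 3: place WQ@(2,1)
Op 4: remove (0,3)
Op 5: remove (2,1)
Op 6: place WQ@(1,1)
Op 7: place BB@(1,4)
Per-piece attacks for B:
  BB@(1,4): attacks (2,5) (2,3) (3,2) (0,5) (0,3) [ray(1,-1) blocked at (3,2)]
Union (5 distinct): (0,3) (0,5) (2,3) (2,5) (3,2)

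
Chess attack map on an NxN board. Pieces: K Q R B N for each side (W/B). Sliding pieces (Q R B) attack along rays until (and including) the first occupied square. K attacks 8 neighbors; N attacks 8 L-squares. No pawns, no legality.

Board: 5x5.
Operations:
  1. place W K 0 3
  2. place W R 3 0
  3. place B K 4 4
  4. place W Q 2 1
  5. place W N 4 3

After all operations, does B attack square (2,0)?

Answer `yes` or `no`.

Answer: no

Derivation:
Op 1: place WK@(0,3)
Op 2: place WR@(3,0)
Op 3: place BK@(4,4)
Op 4: place WQ@(2,1)
Op 5: place WN@(4,3)
Per-piece attacks for B:
  BK@(4,4): attacks (4,3) (3,4) (3,3)
B attacks (2,0): no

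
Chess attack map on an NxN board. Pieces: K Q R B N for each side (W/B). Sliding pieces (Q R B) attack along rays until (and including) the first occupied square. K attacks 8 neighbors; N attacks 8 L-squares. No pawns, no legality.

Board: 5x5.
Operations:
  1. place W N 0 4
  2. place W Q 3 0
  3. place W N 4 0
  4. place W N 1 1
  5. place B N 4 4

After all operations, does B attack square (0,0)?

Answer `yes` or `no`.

Answer: no

Derivation:
Op 1: place WN@(0,4)
Op 2: place WQ@(3,0)
Op 3: place WN@(4,0)
Op 4: place WN@(1,1)
Op 5: place BN@(4,4)
Per-piece attacks for B:
  BN@(4,4): attacks (3,2) (2,3)
B attacks (0,0): no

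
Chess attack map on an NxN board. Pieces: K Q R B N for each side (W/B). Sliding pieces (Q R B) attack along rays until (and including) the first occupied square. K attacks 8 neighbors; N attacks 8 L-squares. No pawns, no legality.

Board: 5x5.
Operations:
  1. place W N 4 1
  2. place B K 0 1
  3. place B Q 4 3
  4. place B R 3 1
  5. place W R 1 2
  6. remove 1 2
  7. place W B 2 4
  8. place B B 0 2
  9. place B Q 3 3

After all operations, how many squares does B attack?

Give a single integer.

Answer: 22

Derivation:
Op 1: place WN@(4,1)
Op 2: place BK@(0,1)
Op 3: place BQ@(4,3)
Op 4: place BR@(3,1)
Op 5: place WR@(1,2)
Op 6: remove (1,2)
Op 7: place WB@(2,4)
Op 8: place BB@(0,2)
Op 9: place BQ@(3,3)
Per-piece attacks for B:
  BK@(0,1): attacks (0,2) (0,0) (1,1) (1,2) (1,0)
  BB@(0,2): attacks (1,3) (2,4) (1,1) (2,0) [ray(1,1) blocked at (2,4)]
  BR@(3,1): attacks (3,2) (3,3) (3,0) (4,1) (2,1) (1,1) (0,1) [ray(0,1) blocked at (3,3); ray(1,0) blocked at (4,1); ray(-1,0) blocked at (0,1)]
  BQ@(3,3): attacks (3,4) (3,2) (3,1) (4,3) (2,3) (1,3) (0,3) (4,4) (4,2) (2,4) (2,2) (1,1) (0,0) [ray(0,-1) blocked at (3,1); ray(1,0) blocked at (4,3); ray(-1,1) blocked at (2,4)]
  BQ@(4,3): attacks (4,4) (4,2) (4,1) (3,3) (3,4) (3,2) (2,1) (1,0) [ray(0,-1) blocked at (4,1); ray(-1,0) blocked at (3,3)]
Union (22 distinct): (0,0) (0,1) (0,2) (0,3) (1,0) (1,1) (1,2) (1,3) (2,0) (2,1) (2,2) (2,3) (2,4) (3,0) (3,1) (3,2) (3,3) (3,4) (4,1) (4,2) (4,3) (4,4)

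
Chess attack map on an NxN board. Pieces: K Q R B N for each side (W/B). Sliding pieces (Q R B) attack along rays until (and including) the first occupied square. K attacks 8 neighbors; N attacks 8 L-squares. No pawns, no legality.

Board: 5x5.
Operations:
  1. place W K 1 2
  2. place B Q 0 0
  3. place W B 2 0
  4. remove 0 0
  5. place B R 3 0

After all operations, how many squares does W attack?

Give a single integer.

Answer: 10

Derivation:
Op 1: place WK@(1,2)
Op 2: place BQ@(0,0)
Op 3: place WB@(2,0)
Op 4: remove (0,0)
Op 5: place BR@(3,0)
Per-piece attacks for W:
  WK@(1,2): attacks (1,3) (1,1) (2,2) (0,2) (2,3) (2,1) (0,3) (0,1)
  WB@(2,0): attacks (3,1) (4,2) (1,1) (0,2)
Union (10 distinct): (0,1) (0,2) (0,3) (1,1) (1,3) (2,1) (2,2) (2,3) (3,1) (4,2)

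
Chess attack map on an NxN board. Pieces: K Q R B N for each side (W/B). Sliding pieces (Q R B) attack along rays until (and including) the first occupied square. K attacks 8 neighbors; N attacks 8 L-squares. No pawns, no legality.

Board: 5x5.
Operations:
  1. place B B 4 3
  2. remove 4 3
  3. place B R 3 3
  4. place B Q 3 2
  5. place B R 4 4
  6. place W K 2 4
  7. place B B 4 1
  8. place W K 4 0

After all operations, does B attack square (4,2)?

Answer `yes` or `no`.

Answer: yes

Derivation:
Op 1: place BB@(4,3)
Op 2: remove (4,3)
Op 3: place BR@(3,3)
Op 4: place BQ@(3,2)
Op 5: place BR@(4,4)
Op 6: place WK@(2,4)
Op 7: place BB@(4,1)
Op 8: place WK@(4,0)
Per-piece attacks for B:
  BQ@(3,2): attacks (3,3) (3,1) (3,0) (4,2) (2,2) (1,2) (0,2) (4,3) (4,1) (2,3) (1,4) (2,1) (1,0) [ray(0,1) blocked at (3,3); ray(1,-1) blocked at (4,1)]
  BR@(3,3): attacks (3,4) (3,2) (4,3) (2,3) (1,3) (0,3) [ray(0,-1) blocked at (3,2)]
  BB@(4,1): attacks (3,2) (3,0) [ray(-1,1) blocked at (3,2)]
  BR@(4,4): attacks (4,3) (4,2) (4,1) (3,4) (2,4) [ray(0,-1) blocked at (4,1); ray(-1,0) blocked at (2,4)]
B attacks (4,2): yes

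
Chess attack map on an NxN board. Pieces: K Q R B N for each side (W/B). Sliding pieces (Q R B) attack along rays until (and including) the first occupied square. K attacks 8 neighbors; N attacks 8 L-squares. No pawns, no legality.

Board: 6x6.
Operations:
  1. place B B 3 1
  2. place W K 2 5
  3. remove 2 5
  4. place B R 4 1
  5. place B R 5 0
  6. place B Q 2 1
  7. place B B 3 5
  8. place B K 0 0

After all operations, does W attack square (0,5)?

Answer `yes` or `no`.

Answer: no

Derivation:
Op 1: place BB@(3,1)
Op 2: place WK@(2,5)
Op 3: remove (2,5)
Op 4: place BR@(4,1)
Op 5: place BR@(5,0)
Op 6: place BQ@(2,1)
Op 7: place BB@(3,5)
Op 8: place BK@(0,0)
Per-piece attacks for W:
W attacks (0,5): no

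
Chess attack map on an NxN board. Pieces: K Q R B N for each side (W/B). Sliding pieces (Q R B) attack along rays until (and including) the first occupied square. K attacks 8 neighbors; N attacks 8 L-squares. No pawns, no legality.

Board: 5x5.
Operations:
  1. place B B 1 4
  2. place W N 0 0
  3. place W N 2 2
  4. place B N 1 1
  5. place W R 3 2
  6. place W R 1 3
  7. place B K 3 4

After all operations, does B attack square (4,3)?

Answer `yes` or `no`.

Op 1: place BB@(1,4)
Op 2: place WN@(0,0)
Op 3: place WN@(2,2)
Op 4: place BN@(1,1)
Op 5: place WR@(3,2)
Op 6: place WR@(1,3)
Op 7: place BK@(3,4)
Per-piece attacks for B:
  BN@(1,1): attacks (2,3) (3,2) (0,3) (3,0)
  BB@(1,4): attacks (2,3) (3,2) (0,3) [ray(1,-1) blocked at (3,2)]
  BK@(3,4): attacks (3,3) (4,4) (2,4) (4,3) (2,3)
B attacks (4,3): yes

Answer: yes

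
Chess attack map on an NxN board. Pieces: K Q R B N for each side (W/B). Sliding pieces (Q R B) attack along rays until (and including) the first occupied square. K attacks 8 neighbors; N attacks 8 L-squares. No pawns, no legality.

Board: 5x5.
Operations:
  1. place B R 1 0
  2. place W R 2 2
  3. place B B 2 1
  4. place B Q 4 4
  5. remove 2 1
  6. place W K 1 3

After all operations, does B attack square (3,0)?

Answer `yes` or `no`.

Answer: yes

Derivation:
Op 1: place BR@(1,0)
Op 2: place WR@(2,2)
Op 3: place BB@(2,1)
Op 4: place BQ@(4,4)
Op 5: remove (2,1)
Op 6: place WK@(1,3)
Per-piece attacks for B:
  BR@(1,0): attacks (1,1) (1,2) (1,3) (2,0) (3,0) (4,0) (0,0) [ray(0,1) blocked at (1,3)]
  BQ@(4,4): attacks (4,3) (4,2) (4,1) (4,0) (3,4) (2,4) (1,4) (0,4) (3,3) (2,2) [ray(-1,-1) blocked at (2,2)]
B attacks (3,0): yes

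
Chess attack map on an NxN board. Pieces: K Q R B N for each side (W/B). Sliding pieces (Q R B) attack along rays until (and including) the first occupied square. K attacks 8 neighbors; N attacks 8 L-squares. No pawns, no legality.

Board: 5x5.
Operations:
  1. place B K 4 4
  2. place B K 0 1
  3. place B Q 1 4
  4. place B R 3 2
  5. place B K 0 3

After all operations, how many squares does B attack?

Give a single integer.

Answer: 20

Derivation:
Op 1: place BK@(4,4)
Op 2: place BK@(0,1)
Op 3: place BQ@(1,4)
Op 4: place BR@(3,2)
Op 5: place BK@(0,3)
Per-piece attacks for B:
  BK@(0,1): attacks (0,2) (0,0) (1,1) (1,2) (1,0)
  BK@(0,3): attacks (0,4) (0,2) (1,3) (1,4) (1,2)
  BQ@(1,4): attacks (1,3) (1,2) (1,1) (1,0) (2,4) (3,4) (4,4) (0,4) (2,3) (3,2) (0,3) [ray(1,0) blocked at (4,4); ray(1,-1) blocked at (3,2); ray(-1,-1) blocked at (0,3)]
  BR@(3,2): attacks (3,3) (3,4) (3,1) (3,0) (4,2) (2,2) (1,2) (0,2)
  BK@(4,4): attacks (4,3) (3,4) (3,3)
Union (20 distinct): (0,0) (0,2) (0,3) (0,4) (1,0) (1,1) (1,2) (1,3) (1,4) (2,2) (2,3) (2,4) (3,0) (3,1) (3,2) (3,3) (3,4) (4,2) (4,3) (4,4)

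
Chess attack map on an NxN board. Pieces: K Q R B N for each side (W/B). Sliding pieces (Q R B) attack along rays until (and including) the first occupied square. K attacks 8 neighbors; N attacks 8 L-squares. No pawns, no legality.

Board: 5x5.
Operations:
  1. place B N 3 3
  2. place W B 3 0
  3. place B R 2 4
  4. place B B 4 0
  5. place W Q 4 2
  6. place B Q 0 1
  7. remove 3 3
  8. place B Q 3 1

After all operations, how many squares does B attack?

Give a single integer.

Answer: 23

Derivation:
Op 1: place BN@(3,3)
Op 2: place WB@(3,0)
Op 3: place BR@(2,4)
Op 4: place BB@(4,0)
Op 5: place WQ@(4,2)
Op 6: place BQ@(0,1)
Op 7: remove (3,3)
Op 8: place BQ@(3,1)
Per-piece attacks for B:
  BQ@(0,1): attacks (0,2) (0,3) (0,4) (0,0) (1,1) (2,1) (3,1) (1,2) (2,3) (3,4) (1,0) [ray(1,0) blocked at (3,1)]
  BR@(2,4): attacks (2,3) (2,2) (2,1) (2,0) (3,4) (4,4) (1,4) (0,4)
  BQ@(3,1): attacks (3,2) (3,3) (3,4) (3,0) (4,1) (2,1) (1,1) (0,1) (4,2) (4,0) (2,2) (1,3) (0,4) (2,0) [ray(0,-1) blocked at (3,0); ray(-1,0) blocked at (0,1); ray(1,1) blocked at (4,2); ray(1,-1) blocked at (4,0)]
  BB@(4,0): attacks (3,1) [ray(-1,1) blocked at (3,1)]
Union (23 distinct): (0,0) (0,1) (0,2) (0,3) (0,4) (1,0) (1,1) (1,2) (1,3) (1,4) (2,0) (2,1) (2,2) (2,3) (3,0) (3,1) (3,2) (3,3) (3,4) (4,0) (4,1) (4,2) (4,4)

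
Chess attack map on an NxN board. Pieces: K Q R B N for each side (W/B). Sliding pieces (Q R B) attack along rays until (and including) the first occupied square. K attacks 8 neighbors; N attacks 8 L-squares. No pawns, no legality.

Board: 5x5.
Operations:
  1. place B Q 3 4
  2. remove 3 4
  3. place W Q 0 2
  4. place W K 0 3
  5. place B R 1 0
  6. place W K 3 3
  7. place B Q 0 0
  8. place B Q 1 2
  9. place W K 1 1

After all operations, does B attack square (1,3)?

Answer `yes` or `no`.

Answer: yes

Derivation:
Op 1: place BQ@(3,4)
Op 2: remove (3,4)
Op 3: place WQ@(0,2)
Op 4: place WK@(0,3)
Op 5: place BR@(1,0)
Op 6: place WK@(3,3)
Op 7: place BQ@(0,0)
Op 8: place BQ@(1,2)
Op 9: place WK@(1,1)
Per-piece attacks for B:
  BQ@(0,0): attacks (0,1) (0,2) (1,0) (1,1) [ray(0,1) blocked at (0,2); ray(1,0) blocked at (1,0); ray(1,1) blocked at (1,1)]
  BR@(1,0): attacks (1,1) (2,0) (3,0) (4,0) (0,0) [ray(0,1) blocked at (1,1); ray(-1,0) blocked at (0,0)]
  BQ@(1,2): attacks (1,3) (1,4) (1,1) (2,2) (3,2) (4,2) (0,2) (2,3) (3,4) (2,1) (3,0) (0,3) (0,1) [ray(0,-1) blocked at (1,1); ray(-1,0) blocked at (0,2); ray(-1,1) blocked at (0,3)]
B attacks (1,3): yes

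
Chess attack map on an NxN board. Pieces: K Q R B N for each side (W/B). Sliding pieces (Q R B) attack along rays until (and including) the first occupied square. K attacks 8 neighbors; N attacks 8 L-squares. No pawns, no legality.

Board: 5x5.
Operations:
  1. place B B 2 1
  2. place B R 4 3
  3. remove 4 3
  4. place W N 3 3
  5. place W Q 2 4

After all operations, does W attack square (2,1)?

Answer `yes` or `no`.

Answer: yes

Derivation:
Op 1: place BB@(2,1)
Op 2: place BR@(4,3)
Op 3: remove (4,3)
Op 4: place WN@(3,3)
Op 5: place WQ@(2,4)
Per-piece attacks for W:
  WQ@(2,4): attacks (2,3) (2,2) (2,1) (3,4) (4,4) (1,4) (0,4) (3,3) (1,3) (0,2) [ray(0,-1) blocked at (2,1); ray(1,-1) blocked at (3,3)]
  WN@(3,3): attacks (1,4) (4,1) (2,1) (1,2)
W attacks (2,1): yes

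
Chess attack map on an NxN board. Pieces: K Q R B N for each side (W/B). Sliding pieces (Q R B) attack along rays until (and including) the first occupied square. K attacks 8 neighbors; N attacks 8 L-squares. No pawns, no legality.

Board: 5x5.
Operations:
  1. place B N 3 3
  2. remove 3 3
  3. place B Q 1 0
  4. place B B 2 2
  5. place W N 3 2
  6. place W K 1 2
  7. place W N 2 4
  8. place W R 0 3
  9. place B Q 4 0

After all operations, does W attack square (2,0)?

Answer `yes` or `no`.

Op 1: place BN@(3,3)
Op 2: remove (3,3)
Op 3: place BQ@(1,0)
Op 4: place BB@(2,2)
Op 5: place WN@(3,2)
Op 6: place WK@(1,2)
Op 7: place WN@(2,4)
Op 8: place WR@(0,3)
Op 9: place BQ@(4,0)
Per-piece attacks for W:
  WR@(0,3): attacks (0,4) (0,2) (0,1) (0,0) (1,3) (2,3) (3,3) (4,3)
  WK@(1,2): attacks (1,3) (1,1) (2,2) (0,2) (2,3) (2,1) (0,3) (0,1)
  WN@(2,4): attacks (3,2) (4,3) (1,2) (0,3)
  WN@(3,2): attacks (4,4) (2,4) (1,3) (4,0) (2,0) (1,1)
W attacks (2,0): yes

Answer: yes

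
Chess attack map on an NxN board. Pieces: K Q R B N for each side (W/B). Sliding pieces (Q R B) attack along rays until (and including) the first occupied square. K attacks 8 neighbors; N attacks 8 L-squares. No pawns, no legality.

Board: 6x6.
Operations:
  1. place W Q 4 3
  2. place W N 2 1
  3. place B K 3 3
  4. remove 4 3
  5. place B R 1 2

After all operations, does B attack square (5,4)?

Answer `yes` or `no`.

Answer: no

Derivation:
Op 1: place WQ@(4,3)
Op 2: place WN@(2,1)
Op 3: place BK@(3,3)
Op 4: remove (4,3)
Op 5: place BR@(1,2)
Per-piece attacks for B:
  BR@(1,2): attacks (1,3) (1,4) (1,5) (1,1) (1,0) (2,2) (3,2) (4,2) (5,2) (0,2)
  BK@(3,3): attacks (3,4) (3,2) (4,3) (2,3) (4,4) (4,2) (2,4) (2,2)
B attacks (5,4): no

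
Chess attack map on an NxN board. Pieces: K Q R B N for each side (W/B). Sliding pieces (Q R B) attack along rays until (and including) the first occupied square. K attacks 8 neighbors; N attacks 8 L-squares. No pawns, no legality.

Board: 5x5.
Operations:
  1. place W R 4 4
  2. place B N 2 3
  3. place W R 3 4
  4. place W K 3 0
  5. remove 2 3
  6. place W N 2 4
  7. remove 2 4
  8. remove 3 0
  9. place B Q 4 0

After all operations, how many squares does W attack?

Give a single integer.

Op 1: place WR@(4,4)
Op 2: place BN@(2,3)
Op 3: place WR@(3,4)
Op 4: place WK@(3,0)
Op 5: remove (2,3)
Op 6: place WN@(2,4)
Op 7: remove (2,4)
Op 8: remove (3,0)
Op 9: place BQ@(4,0)
Per-piece attacks for W:
  WR@(3,4): attacks (3,3) (3,2) (3,1) (3,0) (4,4) (2,4) (1,4) (0,4) [ray(1,0) blocked at (4,4)]
  WR@(4,4): attacks (4,3) (4,2) (4,1) (4,0) (3,4) [ray(0,-1) blocked at (4,0); ray(-1,0) blocked at (3,4)]
Union (13 distinct): (0,4) (1,4) (2,4) (3,0) (3,1) (3,2) (3,3) (3,4) (4,0) (4,1) (4,2) (4,3) (4,4)

Answer: 13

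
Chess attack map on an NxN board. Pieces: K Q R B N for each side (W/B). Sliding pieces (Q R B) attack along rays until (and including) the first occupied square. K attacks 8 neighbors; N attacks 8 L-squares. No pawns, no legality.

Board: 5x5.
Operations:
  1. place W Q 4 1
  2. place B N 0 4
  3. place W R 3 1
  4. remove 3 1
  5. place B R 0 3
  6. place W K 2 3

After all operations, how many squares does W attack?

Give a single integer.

Answer: 18

Derivation:
Op 1: place WQ@(4,1)
Op 2: place BN@(0,4)
Op 3: place WR@(3,1)
Op 4: remove (3,1)
Op 5: place BR@(0,3)
Op 6: place WK@(2,3)
Per-piece attacks for W:
  WK@(2,3): attacks (2,4) (2,2) (3,3) (1,3) (3,4) (3,2) (1,4) (1,2)
  WQ@(4,1): attacks (4,2) (4,3) (4,4) (4,0) (3,1) (2,1) (1,1) (0,1) (3,2) (2,3) (3,0) [ray(-1,1) blocked at (2,3)]
Union (18 distinct): (0,1) (1,1) (1,2) (1,3) (1,4) (2,1) (2,2) (2,3) (2,4) (3,0) (3,1) (3,2) (3,3) (3,4) (4,0) (4,2) (4,3) (4,4)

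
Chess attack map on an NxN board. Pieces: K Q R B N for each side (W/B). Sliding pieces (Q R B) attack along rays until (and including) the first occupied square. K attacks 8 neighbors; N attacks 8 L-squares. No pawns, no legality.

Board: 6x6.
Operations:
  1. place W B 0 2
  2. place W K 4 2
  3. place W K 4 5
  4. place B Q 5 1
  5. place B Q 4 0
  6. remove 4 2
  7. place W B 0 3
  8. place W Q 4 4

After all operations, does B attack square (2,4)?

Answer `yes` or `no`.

Op 1: place WB@(0,2)
Op 2: place WK@(4,2)
Op 3: place WK@(4,5)
Op 4: place BQ@(5,1)
Op 5: place BQ@(4,0)
Op 6: remove (4,2)
Op 7: place WB@(0,3)
Op 8: place WQ@(4,4)
Per-piece attacks for B:
  BQ@(4,0): attacks (4,1) (4,2) (4,3) (4,4) (5,0) (3,0) (2,0) (1,0) (0,0) (5,1) (3,1) (2,2) (1,3) (0,4) [ray(0,1) blocked at (4,4); ray(1,1) blocked at (5,1)]
  BQ@(5,1): attacks (5,2) (5,3) (5,4) (5,5) (5,0) (4,1) (3,1) (2,1) (1,1) (0,1) (4,2) (3,3) (2,4) (1,5) (4,0) [ray(-1,-1) blocked at (4,0)]
B attacks (2,4): yes

Answer: yes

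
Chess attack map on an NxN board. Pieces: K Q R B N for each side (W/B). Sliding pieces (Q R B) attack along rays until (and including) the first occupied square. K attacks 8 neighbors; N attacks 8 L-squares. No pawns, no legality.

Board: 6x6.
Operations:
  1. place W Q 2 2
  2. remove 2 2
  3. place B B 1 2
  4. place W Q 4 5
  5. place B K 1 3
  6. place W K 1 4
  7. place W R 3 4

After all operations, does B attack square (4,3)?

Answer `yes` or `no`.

Answer: no

Derivation:
Op 1: place WQ@(2,2)
Op 2: remove (2,2)
Op 3: place BB@(1,2)
Op 4: place WQ@(4,5)
Op 5: place BK@(1,3)
Op 6: place WK@(1,4)
Op 7: place WR@(3,4)
Per-piece attacks for B:
  BB@(1,2): attacks (2,3) (3,4) (2,1) (3,0) (0,3) (0,1) [ray(1,1) blocked at (3,4)]
  BK@(1,3): attacks (1,4) (1,2) (2,3) (0,3) (2,4) (2,2) (0,4) (0,2)
B attacks (4,3): no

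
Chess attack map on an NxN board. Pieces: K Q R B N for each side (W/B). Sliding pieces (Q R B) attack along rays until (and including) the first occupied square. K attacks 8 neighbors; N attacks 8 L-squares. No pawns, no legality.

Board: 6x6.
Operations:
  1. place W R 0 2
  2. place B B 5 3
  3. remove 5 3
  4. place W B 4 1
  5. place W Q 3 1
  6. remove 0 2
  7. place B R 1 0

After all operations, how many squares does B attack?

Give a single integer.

Answer: 10

Derivation:
Op 1: place WR@(0,2)
Op 2: place BB@(5,3)
Op 3: remove (5,3)
Op 4: place WB@(4,1)
Op 5: place WQ@(3,1)
Op 6: remove (0,2)
Op 7: place BR@(1,0)
Per-piece attacks for B:
  BR@(1,0): attacks (1,1) (1,2) (1,3) (1,4) (1,5) (2,0) (3,0) (4,0) (5,0) (0,0)
Union (10 distinct): (0,0) (1,1) (1,2) (1,3) (1,4) (1,5) (2,0) (3,0) (4,0) (5,0)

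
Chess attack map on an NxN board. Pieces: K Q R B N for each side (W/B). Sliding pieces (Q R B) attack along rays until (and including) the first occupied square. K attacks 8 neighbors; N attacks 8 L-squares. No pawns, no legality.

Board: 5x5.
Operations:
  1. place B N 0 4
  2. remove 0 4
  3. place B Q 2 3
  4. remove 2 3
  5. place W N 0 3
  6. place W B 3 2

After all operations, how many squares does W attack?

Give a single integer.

Answer: 9

Derivation:
Op 1: place BN@(0,4)
Op 2: remove (0,4)
Op 3: place BQ@(2,3)
Op 4: remove (2,3)
Op 5: place WN@(0,3)
Op 6: place WB@(3,2)
Per-piece attacks for W:
  WN@(0,3): attacks (2,4) (1,1) (2,2)
  WB@(3,2): attacks (4,3) (4,1) (2,3) (1,4) (2,1) (1,0)
Union (9 distinct): (1,0) (1,1) (1,4) (2,1) (2,2) (2,3) (2,4) (4,1) (4,3)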